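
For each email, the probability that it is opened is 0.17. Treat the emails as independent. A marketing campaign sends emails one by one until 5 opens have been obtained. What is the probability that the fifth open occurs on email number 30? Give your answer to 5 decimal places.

0.03198

Y = trial on which the fifth success occurs; negative binomial, r=5, p=0.17.
P(Y=30) = C(29,4) · p^5 · (1−p)^25
= 23751 · 0.00014199 · 0.0094831 = 0.0319800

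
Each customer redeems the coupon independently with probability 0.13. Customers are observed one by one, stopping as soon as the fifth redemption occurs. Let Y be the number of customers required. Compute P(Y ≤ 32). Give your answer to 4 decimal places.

0.4043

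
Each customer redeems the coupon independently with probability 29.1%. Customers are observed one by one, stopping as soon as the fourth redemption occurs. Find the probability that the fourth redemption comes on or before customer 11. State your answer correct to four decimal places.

Finishing within 11 customers ⇔ at least 4 successes in the first 11. With X ~ Binomial(11, 0.291), P(Y ≤ 11) = 1 − P(X ≤ 3).
  k=0: C(11,0)·0.291^0·0.709^11 = 0.022757
  k=1: C(11,1)·0.291^1·0.709^10 = 0.102742
  k=2: C(11,2)·0.291^2·0.709^9 = 0.210846
  k=3: C(11,3)·0.291^3·0.709^8 = 0.259617
1 − 0.595961 = 0.404039

0.4040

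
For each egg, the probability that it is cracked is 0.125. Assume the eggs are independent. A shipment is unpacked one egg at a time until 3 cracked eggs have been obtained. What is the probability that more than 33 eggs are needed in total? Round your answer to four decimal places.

Needing more than 33 eggs ⇔ fewer than 3 successes in the first 33. With X ~ Binomial(33, 0.125), P(Y > 33) = P(X ≤ 2).
  k=0: C(33,0)·0.125^0·0.875^33 = 0.012197
  k=1: C(33,1)·0.125^1·0.875^32 = 0.057502
  k=2: C(33,2)·0.125^2·0.875^31 = 0.131433
P(X ≤ 2) = 0.201132

0.2011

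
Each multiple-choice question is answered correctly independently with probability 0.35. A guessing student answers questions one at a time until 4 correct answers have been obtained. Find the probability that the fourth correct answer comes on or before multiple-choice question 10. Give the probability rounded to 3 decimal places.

Finishing within 10 multiple-choice questions ⇔ at least 4 successes in the first 10. With X ~ Binomial(10, 0.35), P(Y ≤ 10) = 1 − P(X ≤ 3).
  k=0: C(10,0)·0.35^0·0.65^10 = 0.01346
  k=1: C(10,1)·0.35^1·0.65^9 = 0.07249
  k=2: C(10,2)·0.35^2·0.65^8 = 0.17565
  k=3: C(10,3)·0.35^3·0.65^7 = 0.25222
1 − 0.51383 = 0.48617

0.486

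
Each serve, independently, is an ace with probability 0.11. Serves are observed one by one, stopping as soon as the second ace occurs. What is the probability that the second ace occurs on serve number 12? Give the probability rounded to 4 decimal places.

Y = trial on which the second success occurs; negative binomial, r=2, p=0.11.
P(Y=12) = C(11,1) · p^2 · (1−p)^10
= 11 · 0.0121 · 0.31182 = 0.041503

0.0415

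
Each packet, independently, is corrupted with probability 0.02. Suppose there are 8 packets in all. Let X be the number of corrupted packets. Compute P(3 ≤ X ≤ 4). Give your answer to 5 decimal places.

0.00042

X ~ Binomial(8, 0.02); P(3 ≤ X ≤ 4) = Σ C(8,k) p^k (1−p)^(8−k) over k:
  k=3: C(8,3)·0.02^3·0.98^5 = 0.0004050
  k=4: C(8,4)·0.02^4·0.98^4 = 0.0000103
Total = 0.0004153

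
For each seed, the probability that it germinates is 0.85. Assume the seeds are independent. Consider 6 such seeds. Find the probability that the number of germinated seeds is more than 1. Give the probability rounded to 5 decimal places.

0.99960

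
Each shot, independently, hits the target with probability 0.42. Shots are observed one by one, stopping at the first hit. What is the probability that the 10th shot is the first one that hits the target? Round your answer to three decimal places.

Geometric (trials to first success), p = 0.42.
P(Y = 10) = (1−p)^9 · p = 0.0074277 · 0.42 = 0.00312

0.003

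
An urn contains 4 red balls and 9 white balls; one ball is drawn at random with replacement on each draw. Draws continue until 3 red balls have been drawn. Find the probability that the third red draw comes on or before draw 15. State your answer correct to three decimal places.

0.886

Finishing within 15 draws ⇔ at least 3 successes in the first 15. With X ~ Binomial(15, 0.307692), P(Y ≤ 15) = 1 − P(X ≤ 2).
  k=0: C(15,0)·0.307692^0·0.692308^15 = 0.00402
  k=1: C(15,1)·0.307692^1·0.692308^14 = 0.02682
  k=2: C(15,2)·0.307692^2·0.692308^13 = 0.08343
1 − 0.11427 = 0.88573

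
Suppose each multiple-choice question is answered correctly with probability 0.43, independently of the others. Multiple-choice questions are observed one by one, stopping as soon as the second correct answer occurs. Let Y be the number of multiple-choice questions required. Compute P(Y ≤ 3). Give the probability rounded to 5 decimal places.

0.39569

Finishing within 3 multiple-choice questions ⇔ at least 2 successes in the first 3. With X ~ Binomial(3, 0.43), P(Y ≤ 3) = 1 − P(X ≤ 1).
  k=0: C(3,0)·0.43^0·0.57^3 = 0.1851930
  k=1: C(3,1)·0.43^1·0.57^2 = 0.4191210
1 − 0.6043140 = 0.3956860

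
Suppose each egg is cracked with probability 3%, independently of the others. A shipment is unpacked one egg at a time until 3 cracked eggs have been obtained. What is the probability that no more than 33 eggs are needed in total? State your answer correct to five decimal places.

0.07564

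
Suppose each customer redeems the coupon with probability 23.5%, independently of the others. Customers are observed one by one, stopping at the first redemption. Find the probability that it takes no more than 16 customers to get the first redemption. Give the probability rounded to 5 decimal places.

0.98624

Y = number of customers to the first success; geometric, p = 0.235.
P(Y ≤ 16) = 1 − (1−p)^16 = 1 − 0.0137589 = 0.9862411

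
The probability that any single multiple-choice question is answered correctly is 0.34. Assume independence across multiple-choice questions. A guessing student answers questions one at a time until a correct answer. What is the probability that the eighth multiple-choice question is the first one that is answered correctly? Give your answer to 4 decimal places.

0.0185

Geometric (trials to first success), p = 0.34.
P(Y = 8) = (1−p)^7 · p = 0.054552 · 0.34 = 0.018548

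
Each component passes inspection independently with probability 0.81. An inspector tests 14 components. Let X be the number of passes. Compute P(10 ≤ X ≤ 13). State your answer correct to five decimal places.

X ~ Binomial(14, 0.81); P(10 ≤ X ≤ 13) = Σ C(14,k) p^k (1−p)^(14−k) over k:
  k=10: C(14,10)·0.81^10·0.19^4 = 0.1585984
  k=11: C(14,11)·0.81^11·0.19^3 = 0.2458654
  k=12: C(14,12)·0.81^12·0.19^2 = 0.2620407
  k=13: C(14,13)·0.81^13·0.19^1 = 0.1718648
Total = 0.8383693

0.83837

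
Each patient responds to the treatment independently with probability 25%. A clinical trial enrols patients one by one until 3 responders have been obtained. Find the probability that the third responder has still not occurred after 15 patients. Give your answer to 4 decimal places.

0.2361

Needing more than 15 patients ⇔ fewer than 3 successes in the first 15. With X ~ Binomial(15, 0.25), P(Y > 15) = P(X ≤ 2).
  k=0: C(15,0)·0.25^0·0.75^15 = 0.013363
  k=1: C(15,1)·0.25^1·0.75^14 = 0.066817
  k=2: C(15,2)·0.25^2·0.75^13 = 0.155907
P(X ≤ 2) = 0.236088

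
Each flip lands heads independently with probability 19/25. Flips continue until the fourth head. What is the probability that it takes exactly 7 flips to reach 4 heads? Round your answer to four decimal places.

0.0922

Y = trial on which the fourth success occurs; negative binomial, r=4, p=0.76.
P(Y=7) = C(6,3) · p^4 · (1−p)^3
= 20 · 0.33362 · 0.013824 = 0.092240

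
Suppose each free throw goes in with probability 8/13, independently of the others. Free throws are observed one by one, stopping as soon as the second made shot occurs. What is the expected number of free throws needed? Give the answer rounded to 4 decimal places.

3.2500

Y = total free throws until the second success; negative binomial with r=2, p=0.615385.
E[Y] = r / p = 2 / 0.615385 = 3.250000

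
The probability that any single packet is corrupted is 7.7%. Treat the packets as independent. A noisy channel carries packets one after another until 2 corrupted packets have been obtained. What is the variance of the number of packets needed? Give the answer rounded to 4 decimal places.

311.3510

Y = total packets until the second success; negative binomial with r=2, p=0.077.
Var(Y) = r(1−p)/p² = 2·0.923 / 0.077² = 311.350987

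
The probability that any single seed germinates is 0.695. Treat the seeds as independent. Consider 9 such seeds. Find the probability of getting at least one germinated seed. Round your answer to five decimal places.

0.99998

P(at least one) = 1 − P(none) = 1 − (1 − 0.695)^9
= 1 − 0.0000228 = 0.9999772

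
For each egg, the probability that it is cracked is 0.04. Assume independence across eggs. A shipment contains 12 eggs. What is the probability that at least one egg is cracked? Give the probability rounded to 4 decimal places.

0.3873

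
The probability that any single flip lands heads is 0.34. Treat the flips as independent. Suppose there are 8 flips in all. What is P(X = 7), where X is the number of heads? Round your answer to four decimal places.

0.0028

X ~ Binomial(n=8, p=0.34).
P(X=7) = C(8,7) · p^7 · (1−p)^1
= 8 · 0.00052523 · 0.66 = 0.002773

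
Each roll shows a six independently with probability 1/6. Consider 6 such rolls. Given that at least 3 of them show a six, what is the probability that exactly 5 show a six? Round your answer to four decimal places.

X ~ Binomial(6, 0.166667). Want P(X=5 | X≥3) = P(X=5) / P(X≥3).
P(X=5) = C(6,5)·0.166667^5·0.833333^1 = 0.000643
P(X≥3) = 1 − 0.334898 − 0.401878 − 0.200939 = 0.062286
Ratio = 0.000643 / 0.062286 = 0.010323

0.0103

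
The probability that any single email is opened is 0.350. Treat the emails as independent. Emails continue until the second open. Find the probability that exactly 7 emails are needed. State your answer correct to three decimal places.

Y = trial on which the second success occurs; negative binomial, r=2, p=0.35.
P(Y=7) = C(6,1) · p^2 · (1−p)^5
= 6 · 0.1225 · 0.11603 = 0.08528

0.085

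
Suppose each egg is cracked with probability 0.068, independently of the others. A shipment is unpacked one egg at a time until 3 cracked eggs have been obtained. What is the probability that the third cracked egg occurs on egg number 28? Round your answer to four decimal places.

0.0190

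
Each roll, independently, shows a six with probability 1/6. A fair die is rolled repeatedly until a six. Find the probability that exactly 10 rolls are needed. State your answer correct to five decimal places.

0.03230

Geometric (trials to first success), p = 0.166667.
P(Y = 10) = (1−p)^9 · p = 0.19381 · 0.166667 = 0.0323011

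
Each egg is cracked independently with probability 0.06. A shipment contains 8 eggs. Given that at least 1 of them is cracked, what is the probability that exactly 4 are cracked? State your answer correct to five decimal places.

0.00181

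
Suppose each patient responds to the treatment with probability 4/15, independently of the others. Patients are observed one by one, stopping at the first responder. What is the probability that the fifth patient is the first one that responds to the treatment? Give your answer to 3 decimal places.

Geometric (trials to first success), p = 0.266667.
P(Y = 5) = (1−p)^4 · p = 0.2892 · 0.266667 = 0.07712

0.077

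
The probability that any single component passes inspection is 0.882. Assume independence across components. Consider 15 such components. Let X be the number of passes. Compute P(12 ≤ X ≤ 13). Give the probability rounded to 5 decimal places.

0.45147

X ~ Binomial(15, 0.882); P(12 ≤ X ≤ 13) = Σ C(15,k) p^k (1−p)^(15−k) over k:
  k=12: C(15,12)·0.882^12·0.118^3 = 0.1656840
  k=13: C(15,13)·0.882^13·0.118^2 = 0.2857886
Total = 0.4514726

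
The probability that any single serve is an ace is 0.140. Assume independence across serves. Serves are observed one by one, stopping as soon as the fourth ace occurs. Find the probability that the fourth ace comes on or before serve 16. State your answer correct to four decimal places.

Finishing within 16 serves ⇔ at least 4 successes in the first 16. With X ~ Binomial(16, 0.14), P(Y ≤ 16) = 1 − P(X ≤ 3).
  k=0: C(16,0)·0.14^0·0.86^16 = 0.089531
  k=1: C(16,1)·0.14^1·0.86^15 = 0.233198
  k=2: C(16,2)·0.14^2·0.86^14 = 0.284718
  k=3: C(16,3)·0.14^3·0.86^13 = 0.216298
1 − 0.823746 = 0.176254

0.1763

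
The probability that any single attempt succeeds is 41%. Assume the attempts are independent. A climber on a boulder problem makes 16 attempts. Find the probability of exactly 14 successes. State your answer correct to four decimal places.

0.0002

X ~ Binomial(n=16, p=0.41).
P(X=14) = C(16,14) · p^14 · (1−p)^2
= 120 · 3.7929e-06 · 0.3481 = 0.000158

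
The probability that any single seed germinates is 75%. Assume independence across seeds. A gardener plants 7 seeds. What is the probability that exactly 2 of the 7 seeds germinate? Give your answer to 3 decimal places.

0.012

X ~ Binomial(n=7, p=0.75).
P(X=2) = C(7,2) · p^2 · (1−p)^5
= 21 · 0.5625 · 0.00097656 = 0.01154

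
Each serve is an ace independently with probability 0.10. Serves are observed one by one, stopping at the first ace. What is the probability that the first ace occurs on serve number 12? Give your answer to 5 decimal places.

0.03138

Geometric (trials to first success), p = 0.10.
P(Y = 12) = (1−p)^11 · p = 0.31381 · 0.10 = 0.0313811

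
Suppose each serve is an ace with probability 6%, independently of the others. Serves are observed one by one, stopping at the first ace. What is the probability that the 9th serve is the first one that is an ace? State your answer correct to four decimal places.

Geometric (trials to first success), p = 0.06.
P(Y = 9) = (1−p)^8 · p = 0.60957 · 0.06 = 0.036574

0.0366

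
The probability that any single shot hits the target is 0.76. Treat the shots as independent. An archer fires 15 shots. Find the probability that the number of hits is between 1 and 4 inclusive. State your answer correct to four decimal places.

0.0001

X ~ Binomial(15, 0.76); P(1 ≤ X ≤ 4) = Σ C(15,k) p^k (1−p)^(15−k) over k:
  k=1: C(15,1)·0.76^1·0.24^14 = 0.000000
  k=2: C(15,2)·0.76^2·0.24^13 = 0.000001
  k=3: C(15,3)·0.76^3·0.24^12 = 0.000007
  k=4: C(15,4)·0.76^4·0.24^11 = 0.000069
Total = 0.000077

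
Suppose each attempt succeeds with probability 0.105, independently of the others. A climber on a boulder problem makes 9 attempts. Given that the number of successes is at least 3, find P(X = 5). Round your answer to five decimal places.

0.01723

X ~ Binomial(9, 0.105). Want P(X=5 | X≥3) = P(X=5) / P(X≥3).
P(X=5) = C(9,5)·0.105^5·0.895^4 = 0.0010318
P(X≥3) = 1 − 0.3684744 − 0.3890596 − 0.1825754 = 0.0598906
Ratio = 0.0010318 / 0.0598906 = 0.0172286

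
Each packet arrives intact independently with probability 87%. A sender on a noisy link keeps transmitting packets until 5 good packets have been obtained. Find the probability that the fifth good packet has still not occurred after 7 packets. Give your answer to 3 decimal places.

Needing more than 7 packets ⇔ fewer than 5 successes in the first 7. With X ~ Binomial(7, 0.87), P(Y > 7) = P(X ≤ 4).
  k=0: C(7,0)·0.87^0·0.13^7 = 0.00000
  k=1: C(7,1)·0.87^1·0.13^6 = 0.00003
  k=2: C(7,2)·0.87^2·0.13^5 = 0.00059
  k=3: C(7,3)·0.87^3·0.13^4 = 0.00658
  k=4: C(7,4)·0.87^4·0.13^3 = 0.04405
P(X ≤ 4) = 0.05126

0.051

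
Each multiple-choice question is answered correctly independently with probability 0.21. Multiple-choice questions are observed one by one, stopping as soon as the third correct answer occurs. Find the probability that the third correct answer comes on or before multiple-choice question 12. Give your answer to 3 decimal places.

0.477

Finishing within 12 multiple-choice questions ⇔ at least 3 successes in the first 12. With X ~ Binomial(12, 0.21), P(Y ≤ 12) = 1 − P(X ≤ 2).
  k=0: C(12,0)·0.21^0·0.79^12 = 0.05909
  k=1: C(12,1)·0.21^1·0.79^11 = 0.18849
  k=2: C(12,2)·0.21^2·0.79^10 = 0.27558
1 − 0.52317 = 0.47683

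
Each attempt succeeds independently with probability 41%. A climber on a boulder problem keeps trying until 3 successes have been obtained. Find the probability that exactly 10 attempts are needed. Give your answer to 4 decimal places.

0.0617

Y = trial on which the third success occurs; negative binomial, r=3, p=0.41.
P(Y=10) = C(9,2) · p^3 · (1−p)^7
= 36 · 0.068921 · 0.024887 = 0.061747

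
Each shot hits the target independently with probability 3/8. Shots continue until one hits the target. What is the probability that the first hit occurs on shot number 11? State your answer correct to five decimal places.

0.00341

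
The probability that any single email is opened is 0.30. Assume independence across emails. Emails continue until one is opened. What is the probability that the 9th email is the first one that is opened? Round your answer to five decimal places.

0.01729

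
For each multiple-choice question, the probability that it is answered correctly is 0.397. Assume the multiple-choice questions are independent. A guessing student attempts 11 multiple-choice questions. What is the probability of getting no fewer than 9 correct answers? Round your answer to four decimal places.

X ~ Binomial(11, 0.397); P(X ≥ 9) = Σ C(11,k) p^k (1−p)^(11−k) over k:
  k=9: C(11,9)·0.397^9·0.603^2 = 0.004899
  k=10: C(11,10)·0.397^10·0.603^1 = 0.000645
  k=11: C(11,11)·0.397^11·0.603^0 = 0.000039
Total = 0.005583

0.0056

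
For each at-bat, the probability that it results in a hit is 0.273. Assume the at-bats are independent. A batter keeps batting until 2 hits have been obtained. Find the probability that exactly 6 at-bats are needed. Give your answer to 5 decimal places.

0.10410

Y = trial on which the second success occurs; negative binomial, r=2, p=0.273.
P(Y=6) = C(5,1) · p^2 · (1−p)^4
= 5 · 0.074529 · 0.27934 = 0.1040957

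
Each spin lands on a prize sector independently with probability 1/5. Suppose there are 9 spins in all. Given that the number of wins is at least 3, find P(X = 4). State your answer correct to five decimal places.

X ~ Binomial(9, 0.20). Want P(X=4 | X≥3) = P(X=4) / P(X≥3).
P(X=4) = C(9,4)·0.20^4·0.80^5 = 0.0660603
P(X≥3) = 1 − 0.1342177 − 0.3019899 − 0.3019899 = 0.2618025
Ratio = 0.0660603 / 0.2618025 = 0.2523287

0.25233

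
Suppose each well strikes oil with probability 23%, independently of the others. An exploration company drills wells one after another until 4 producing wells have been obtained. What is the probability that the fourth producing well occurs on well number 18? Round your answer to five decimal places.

0.04901

Y = trial on which the fourth success occurs; negative binomial, r=4, p=0.23.
P(Y=18) = C(17,3) · p^4 · (1−p)^14
= 680 · 0.0027984 · 0.025756 = 0.0490106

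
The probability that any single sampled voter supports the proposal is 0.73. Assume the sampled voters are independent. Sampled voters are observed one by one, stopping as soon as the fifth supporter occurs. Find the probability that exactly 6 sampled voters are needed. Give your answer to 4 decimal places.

Y = trial on which the fifth success occurs; negative binomial, r=5, p=0.73.
P(Y=6) = C(5,4) · p^5 · (1−p)^1
= 5 · 0.20731 · 0.27 = 0.279865

0.2799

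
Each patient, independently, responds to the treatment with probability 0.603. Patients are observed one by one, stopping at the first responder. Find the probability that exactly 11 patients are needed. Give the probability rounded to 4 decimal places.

0.0001

Geometric (trials to first success), p = 0.603.
P(Y = 11) = (1−p)^10 · p = 9.7253e-05 · 0.603 = 0.000059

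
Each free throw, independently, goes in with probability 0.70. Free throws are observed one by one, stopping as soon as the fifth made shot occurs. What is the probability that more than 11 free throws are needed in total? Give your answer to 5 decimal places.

0.02162

Needing more than 11 free throws ⇔ fewer than 5 successes in the first 11. With X ~ Binomial(11, 0.70), P(Y > 11) = P(X ≤ 4).
  k=0: C(11,0)·0.70^0·0.30^11 = 0.0000018
  k=1: C(11,1)·0.70^1·0.30^10 = 0.0000455
  k=2: C(11,2)·0.70^2·0.30^9 = 0.0005305
  k=3: C(11,3)·0.70^3·0.30^8 = 0.0037132
  k=4: C(11,4)·0.70^4·0.30^7 = 0.0173283
P(X ≤ 4) = 0.0216192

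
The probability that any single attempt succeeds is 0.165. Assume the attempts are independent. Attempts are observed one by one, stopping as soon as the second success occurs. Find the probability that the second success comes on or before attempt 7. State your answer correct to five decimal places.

Finishing within 7 attempts ⇔ at least 2 successes in the first 7. With X ~ Binomial(7, 0.165), P(Y ≤ 7) = 1 − P(X ≤ 1).
  k=0: C(7,0)·0.165^0·0.835^7 = 0.2830123
  k=1: C(7,1)·0.165^1·0.835^6 = 0.3914721
1 − 0.6744844 = 0.3255156

0.32552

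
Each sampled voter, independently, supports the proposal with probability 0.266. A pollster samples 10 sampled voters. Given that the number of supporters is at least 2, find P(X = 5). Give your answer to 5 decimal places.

0.09049

X ~ Binomial(10, 0.266). Want P(X=5 | X≥2) = P(X=5) / P(X≥2).
P(X=5) = C(10,5)·0.266^5·0.734^5 = 0.0714972
P(X≥2) = 1 − 0.0453900 − 0.1644925 = 0.7901174
Ratio = 0.0714972 / 0.7901174 = 0.0904893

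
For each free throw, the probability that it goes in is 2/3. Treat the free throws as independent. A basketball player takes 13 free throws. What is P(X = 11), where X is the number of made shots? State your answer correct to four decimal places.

0.1002

X ~ Binomial(n=13, p=0.666667).
P(X=11) = C(13,11) · p^11 · (1−p)^2
= 78 · 0.011561 · 0.11111 = 0.100196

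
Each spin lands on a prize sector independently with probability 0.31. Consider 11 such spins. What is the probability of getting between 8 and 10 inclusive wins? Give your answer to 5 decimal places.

0.00538

X ~ Binomial(11, 0.31); P(8 ≤ X ≤ 10) = Σ C(11,k) p^k (1−p)^(11−k) over k:
  k=8: C(11,8)·0.31^8·0.69^3 = 0.0046230
  k=9: C(11,9)·0.31^9·0.69^2 = 0.0006923
  k=10: C(11,10)·0.31^10·0.69^1 = 0.0000622
Total = 0.0053776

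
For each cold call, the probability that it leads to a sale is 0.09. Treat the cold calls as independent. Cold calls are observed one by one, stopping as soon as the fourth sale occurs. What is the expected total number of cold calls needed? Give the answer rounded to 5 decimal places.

44.44444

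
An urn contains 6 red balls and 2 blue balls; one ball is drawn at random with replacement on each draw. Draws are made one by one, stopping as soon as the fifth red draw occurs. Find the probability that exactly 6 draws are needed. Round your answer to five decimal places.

Y = trial on which the fifth success occurs; negative binomial, r=5, p=0.75.
P(Y=6) = C(5,4) · p^5 · (1−p)^1
= 5 · 0.2373 · 0.25 = 0.2966309

0.29663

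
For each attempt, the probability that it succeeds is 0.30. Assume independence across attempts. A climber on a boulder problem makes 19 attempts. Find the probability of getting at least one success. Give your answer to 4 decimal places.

0.9989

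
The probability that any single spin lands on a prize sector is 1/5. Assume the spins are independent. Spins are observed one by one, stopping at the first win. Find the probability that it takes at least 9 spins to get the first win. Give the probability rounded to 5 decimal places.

0.16777

Y = number of spins to the first success; geometric, p = 0.20.
P(Y > 8) = P(first 8 all fail) = (1−p)^8 = 0.1677722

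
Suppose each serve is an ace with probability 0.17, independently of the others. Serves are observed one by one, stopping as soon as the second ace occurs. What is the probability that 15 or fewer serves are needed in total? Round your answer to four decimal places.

Finishing within 15 serves ⇔ at least 2 successes in the first 15. With X ~ Binomial(15, 0.17), P(Y ≤ 15) = 1 − P(X ≤ 1).
  k=0: C(15,0)·0.17^0·0.83^15 = 0.061118
  k=1: C(15,1)·0.17^1·0.83^14 = 0.187773
1 − 0.248891 = 0.751109

0.7511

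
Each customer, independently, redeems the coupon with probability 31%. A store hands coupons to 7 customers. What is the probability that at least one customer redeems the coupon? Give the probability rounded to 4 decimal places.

0.9255

P(at least one) = 1 − P(none) = 1 − (1 − 0.31)^7
= 1 − 0.074464 = 0.925536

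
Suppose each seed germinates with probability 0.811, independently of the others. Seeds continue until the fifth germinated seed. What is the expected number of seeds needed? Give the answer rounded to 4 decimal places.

6.1652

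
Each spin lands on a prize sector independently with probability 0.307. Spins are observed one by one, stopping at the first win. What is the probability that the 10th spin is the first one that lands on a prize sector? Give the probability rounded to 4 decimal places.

0.0113

Geometric (trials to first success), p = 0.307.
P(Y = 10) = (1−p)^9 · p = 0.036864 · 0.307 = 0.011317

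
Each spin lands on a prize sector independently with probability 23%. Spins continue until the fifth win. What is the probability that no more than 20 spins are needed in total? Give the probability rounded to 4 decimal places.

Finishing within 20 spins ⇔ at least 5 successes in the first 20. With X ~ Binomial(20, 0.23), P(Y ≤ 20) = 1 − P(X ≤ 4).
  k=0: C(20,0)·0.23^0·0.77^20 = 0.005368
  k=1: C(20,1)·0.23^1·0.77^19 = 0.032069
  k=2: C(20,2)·0.23^2·0.77^18 = 0.091000
  k=3: C(20,3)·0.23^3·0.77^17 = 0.163091
  k=4: C(20,4)·0.23^4·0.77^16 = 0.207041
1 − 0.498569 = 0.501431

0.5014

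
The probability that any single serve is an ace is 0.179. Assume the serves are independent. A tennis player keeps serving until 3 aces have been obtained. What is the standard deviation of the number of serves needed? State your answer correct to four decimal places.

8.7676

Y = total serves until the third success; negative binomial with r=3, p=0.179.
SD(Y) = √[r(1−p)/p²] = √(76.870260) = 8.767569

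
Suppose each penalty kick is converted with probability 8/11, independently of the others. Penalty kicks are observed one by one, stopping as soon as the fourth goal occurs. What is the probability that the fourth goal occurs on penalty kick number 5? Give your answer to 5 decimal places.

0.30520

Y = trial on which the fourth success occurs; negative binomial, r=4, p=0.727273.
P(Y=5) = C(4,3) · p^4 · (1−p)^1
= 4 · 0.27976 · 0.27273 = 0.3051952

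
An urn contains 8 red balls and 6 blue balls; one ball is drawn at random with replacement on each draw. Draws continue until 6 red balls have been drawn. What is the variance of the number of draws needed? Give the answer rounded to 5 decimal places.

7.87500

Y = total draws until the sixth success; negative binomial with r=6, p=0.571429.
Var(Y) = r(1−p)/p² = 6·0.428571 / 0.571429² = 7.8750000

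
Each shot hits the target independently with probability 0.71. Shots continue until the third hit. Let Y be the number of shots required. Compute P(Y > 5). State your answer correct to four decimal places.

0.1501

Needing more than 5 shots ⇔ fewer than 3 successes in the first 5. With X ~ Binomial(5, 0.71), P(Y > 5) = P(X ≤ 2).
  k=0: C(5,0)·0.71^0·0.29^5 = 0.002051
  k=1: C(5,1)·0.71^1·0.29^4 = 0.025108
  k=2: C(5,2)·0.71^2·0.29^3 = 0.122945
P(X ≤ 2) = 0.150105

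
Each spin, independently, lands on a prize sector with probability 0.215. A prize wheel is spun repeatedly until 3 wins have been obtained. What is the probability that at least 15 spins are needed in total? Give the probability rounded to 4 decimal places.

Needing more than 14 spins ⇔ fewer than 3 successes in the first 14. With X ~ Binomial(14, 0.215), P(Y > 14) = P(X ≤ 2).
  k=0: C(14,0)·0.215^0·0.785^14 = 0.033742
  k=1: C(14,1)·0.215^1·0.785^13 = 0.129381
  k=2: C(14,2)·0.215^2·0.785^12 = 0.230332
P(X ≤ 2) = 0.393456

0.3935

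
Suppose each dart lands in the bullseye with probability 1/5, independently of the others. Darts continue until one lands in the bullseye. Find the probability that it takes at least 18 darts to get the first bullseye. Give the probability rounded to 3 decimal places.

Y = number of darts to the first success; geometric, p = 0.20.
P(Y > 17) = P(first 17 all fail) = (1−p)^17 = 0.02252

0.023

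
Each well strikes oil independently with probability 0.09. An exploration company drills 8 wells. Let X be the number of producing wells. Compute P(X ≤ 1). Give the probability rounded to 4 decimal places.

0.8423

X ~ Binomial(8, 0.09); P(X ≤ 1) = Σ C(8,k) p^k (1−p)^(8−k) over k:
  k=0: C(8,0)·0.09^0·0.91^8 = 0.470253
  k=1: C(8,1)·0.09^1·0.91^7 = 0.372068
Total = 0.842320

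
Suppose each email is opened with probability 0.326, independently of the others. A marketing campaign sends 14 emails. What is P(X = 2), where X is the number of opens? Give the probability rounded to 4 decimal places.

0.0850

X ~ Binomial(n=14, p=0.326).
P(X=2) = C(14,2) · p^2 · (1−p)^12
= 91 · 0.10628 · 0.0087886 = 0.084995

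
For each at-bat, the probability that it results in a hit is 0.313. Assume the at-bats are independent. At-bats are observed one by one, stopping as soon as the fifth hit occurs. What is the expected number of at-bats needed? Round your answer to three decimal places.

Y = total at-bats until the fifth success; negative binomial with r=5, p=0.313.
E[Y] = r / p = 5 / 0.313 = 15.97444

15.974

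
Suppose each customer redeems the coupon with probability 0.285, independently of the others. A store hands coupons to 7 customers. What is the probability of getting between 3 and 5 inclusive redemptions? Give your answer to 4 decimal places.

0.3163

X ~ Binomial(7, 0.285); P(3 ≤ X ≤ 5) = Σ C(7,k) p^k (1−p)^(7−k) over k:
  k=3: C(7,3)·0.285^3·0.715^4 = 0.211752
  k=4: C(7,4)·0.285^4·0.715^3 = 0.084405
  k=5: C(7,5)·0.285^5·0.715^2 = 0.020186
Total = 0.316342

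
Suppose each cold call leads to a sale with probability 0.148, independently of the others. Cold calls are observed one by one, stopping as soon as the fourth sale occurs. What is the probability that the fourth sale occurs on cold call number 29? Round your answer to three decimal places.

Y = trial on which the fourth success occurs; negative binomial, r=4, p=0.148.
P(Y=29) = C(28,3) · p^4 · (1−p)^25
= 3276 · 0.00047979 · 0.018239 = 0.02867

0.029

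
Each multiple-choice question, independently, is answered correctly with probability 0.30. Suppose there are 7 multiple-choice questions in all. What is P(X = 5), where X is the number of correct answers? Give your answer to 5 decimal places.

0.02500

X ~ Binomial(n=7, p=0.30).
P(X=5) = C(7,5) · p^5 · (1−p)^2
= 21 · 0.00243 · 0.49 = 0.0250047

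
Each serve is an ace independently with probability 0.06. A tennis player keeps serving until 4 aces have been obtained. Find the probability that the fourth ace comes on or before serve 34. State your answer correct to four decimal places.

0.1446

Finishing within 34 serves ⇔ at least 4 successes in the first 34. With X ~ Binomial(34, 0.06), P(Y ≤ 34) = 1 − P(X ≤ 3).
  k=0: C(34,0)·0.06^0·0.94^34 = 0.121996
  k=1: C(34,1)·0.06^1·0.94^33 = 0.264758
  k=2: C(34,2)·0.06^2·0.94^32 = 0.278841
  k=3: C(34,3)·0.06^3·0.94^31 = 0.189849
1 − 0.855445 = 0.144555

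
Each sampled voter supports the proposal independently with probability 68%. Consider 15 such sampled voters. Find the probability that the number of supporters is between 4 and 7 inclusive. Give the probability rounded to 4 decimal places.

X ~ Binomial(15, 0.68); P(4 ≤ X ≤ 7) = Σ C(15,k) p^k (1−p)^(15−k) over k:
  k=4: C(15,4)·0.68^4·0.32^11 = 0.001052
  k=5: C(15,5)·0.68^5·0.32^10 = 0.004916
  k=6: C(15,6)·0.68^6·0.32^9 = 0.017410
  k=7: C(15,7)·0.68^7·0.32^8 = 0.047568
Total = 0.070945

0.0709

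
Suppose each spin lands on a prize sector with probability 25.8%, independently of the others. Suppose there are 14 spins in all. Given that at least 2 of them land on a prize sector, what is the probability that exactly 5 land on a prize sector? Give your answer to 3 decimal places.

0.171

X ~ Binomial(14, 0.258). Want P(X=5 | X≥2) = P(X=5) / P(X≥2).
P(X=5) = C(14,5)·0.258^5·0.742^9 = 0.15603
P(X≥2) = 1 − 0.01533 − 0.07464 = 0.91002
Ratio = 0.15603 / 0.91002 = 0.17145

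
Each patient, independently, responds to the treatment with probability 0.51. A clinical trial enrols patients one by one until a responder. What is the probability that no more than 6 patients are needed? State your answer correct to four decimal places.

0.9862

Y = number of patients to the first success; geometric, p = 0.51.
P(Y ≤ 6) = 1 − (1−p)^6 = 1 − 0.013841 = 0.986159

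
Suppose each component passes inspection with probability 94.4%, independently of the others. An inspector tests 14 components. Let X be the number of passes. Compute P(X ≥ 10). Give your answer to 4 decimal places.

0.9993

X ~ Binomial(14, 0.944); P(X ≥ 10) = Σ C(14,k) p^k (1−p)^(14−k) over k:
  k=10: C(14,10)·0.944^10·0.056^4 = 0.005532
  k=11: C(14,11)·0.944^11·0.056^3 = 0.033912
  k=12: C(14,12)·0.944^12·0.056^2 = 0.142916
  k=13: C(14,13)·0.944^13·0.056^1 = 0.370640
  k=14: C(14,14)·0.944^14·0.056^0 = 0.446281
Total = 0.999281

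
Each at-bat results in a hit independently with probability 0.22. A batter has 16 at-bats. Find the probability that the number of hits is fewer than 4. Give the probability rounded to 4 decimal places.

X ~ Binomial(16, 0.22); P(X ≤ 3) = Σ C(16,k) p^k (1−p)^(16−k) over k:
  k=0: C(16,0)·0.22^0·0.78^16 = 0.018772
  k=1: C(16,1)·0.22^1·0.78^15 = 0.084715
  k=2: C(16,2)·0.22^2·0.78^14 = 0.179205
  k=3: C(16,3)·0.22^3·0.78^13 = 0.235877
Total = 0.518570

0.5186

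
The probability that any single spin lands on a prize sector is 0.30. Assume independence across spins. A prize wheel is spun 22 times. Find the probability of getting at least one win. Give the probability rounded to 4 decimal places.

P(at least one) = 1 − P(none) = 1 − (1 − 0.30)^22
= 1 − 0.000391 = 0.999609

0.9996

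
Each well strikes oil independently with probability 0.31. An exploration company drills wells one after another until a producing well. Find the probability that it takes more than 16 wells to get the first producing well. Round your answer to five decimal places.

0.00264

Y = number of wells to the first success; geometric, p = 0.31.
P(Y > 16) = P(first 16 all fail) = (1−p)^16 = 0.0026399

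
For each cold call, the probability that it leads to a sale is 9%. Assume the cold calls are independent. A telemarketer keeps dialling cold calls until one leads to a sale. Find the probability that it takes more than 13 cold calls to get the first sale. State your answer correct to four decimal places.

Y = number of cold calls to the first success; geometric, p = 0.09.
P(Y > 13) = P(first 13 all fail) = (1−p)^13 = 0.293453

0.2935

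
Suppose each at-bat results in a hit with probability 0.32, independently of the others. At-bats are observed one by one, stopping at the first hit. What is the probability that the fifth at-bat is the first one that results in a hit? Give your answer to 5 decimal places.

Geometric (trials to first success), p = 0.32.
P(Y = 5) = (1−p)^4 · p = 0.21381 · 0.32 = 0.0684204

0.06842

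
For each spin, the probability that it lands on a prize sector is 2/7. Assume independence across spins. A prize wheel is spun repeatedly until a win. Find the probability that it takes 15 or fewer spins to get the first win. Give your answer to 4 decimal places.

Y = number of spins to the first success; geometric, p = 0.285714.
P(Y ≤ 15) = 1 − (1−p)^15 = 1 − 0.006428 = 0.993572

0.9936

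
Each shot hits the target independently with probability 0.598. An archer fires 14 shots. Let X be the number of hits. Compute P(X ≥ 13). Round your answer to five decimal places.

0.00779

X ~ Binomial(14, 0.598); P(X ≥ 13) = Σ C(14,k) p^k (1−p)^(14−k) over k:
  k=13: C(14,13)·0.598^13·0.402^1 = 0.0070383
  k=14: C(14,14)·0.598^14·0.402^0 = 0.0007479
Total = 0.0077862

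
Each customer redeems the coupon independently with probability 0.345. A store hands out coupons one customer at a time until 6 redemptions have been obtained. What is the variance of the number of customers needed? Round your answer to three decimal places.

33.018

Y = total customers until the sixth success; negative binomial with r=6, p=0.345.
Var(Y) = r(1−p)/p² = 6·0.655 / 0.345² = 33.01827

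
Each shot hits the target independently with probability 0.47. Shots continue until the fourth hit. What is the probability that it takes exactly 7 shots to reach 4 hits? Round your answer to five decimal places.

0.14529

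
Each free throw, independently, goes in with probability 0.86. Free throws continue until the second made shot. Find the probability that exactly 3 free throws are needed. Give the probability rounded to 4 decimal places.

Y = trial on which the second success occurs; negative binomial, r=2, p=0.86.
P(Y=3) = C(2,1) · p^2 · (1−p)^1
= 2 · 0.7396 · 0.14 = 0.207088

0.2071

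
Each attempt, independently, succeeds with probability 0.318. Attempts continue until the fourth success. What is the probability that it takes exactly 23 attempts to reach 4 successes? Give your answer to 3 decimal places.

Y = trial on which the fourth success occurs; negative binomial, r=4, p=0.318.
P(Y=23) = C(22,3) · p^4 · (1−p)^19
= 1540 · 0.010226 · 0.00069487 = 0.01094

0.011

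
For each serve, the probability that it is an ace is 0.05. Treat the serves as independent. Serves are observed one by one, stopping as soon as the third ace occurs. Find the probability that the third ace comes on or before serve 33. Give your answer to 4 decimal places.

0.2272

Finishing within 33 serves ⇔ at least 3 successes in the first 33. With X ~ Binomial(33, 0.05), P(Y ≤ 33) = 1 − P(X ≤ 2).
  k=0: C(33,0)·0.05^0·0.95^33 = 0.184026
  k=1: C(33,1)·0.05^1·0.95^32 = 0.319624
  k=2: C(33,2)·0.05^2·0.95^31 = 0.269157
1 − 0.772807 = 0.227193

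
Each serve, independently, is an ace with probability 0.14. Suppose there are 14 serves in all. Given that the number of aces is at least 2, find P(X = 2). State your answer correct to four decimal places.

0.4841

X ~ Binomial(14, 0.14). Want P(X=2 | X≥2) = P(X=2) / P(X≥2).
P(X=2) = C(14,2)·0.14^2·0.86^12 = 0.291930
P(X≥2) = 1 − 0.121054 − 0.275890 = 0.603056
Ratio = 0.291930 / 0.603056 = 0.484084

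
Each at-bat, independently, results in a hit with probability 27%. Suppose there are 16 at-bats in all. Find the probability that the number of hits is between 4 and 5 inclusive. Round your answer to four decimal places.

0.4181

X ~ Binomial(16, 0.27); P(4 ≤ X ≤ 5) = Σ C(16,k) p^k (1−p)^(16−k) over k:
  k=4: C(16,4)·0.27^4·0.73^12 = 0.221514
  k=5: C(16,5)·0.27^5·0.73^11 = 0.196631
Total = 0.418145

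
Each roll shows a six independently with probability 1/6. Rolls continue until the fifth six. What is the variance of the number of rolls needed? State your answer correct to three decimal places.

150.000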